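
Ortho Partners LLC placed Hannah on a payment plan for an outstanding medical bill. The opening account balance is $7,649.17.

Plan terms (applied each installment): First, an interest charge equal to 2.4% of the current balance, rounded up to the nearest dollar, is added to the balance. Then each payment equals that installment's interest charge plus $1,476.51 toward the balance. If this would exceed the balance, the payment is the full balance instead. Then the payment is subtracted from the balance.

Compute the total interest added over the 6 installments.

$573.00

Installment 1: opening $7,649.17; interest $184.00 → $7,833.17; payment $1,660.51; balance $6,172.66
Installment 2: opening $6,172.66; interest $149.00 → $6,321.66; payment $1,625.51; balance $4,696.15
Installment 3: opening $4,696.15; interest $113.00 → $4,809.15; payment $1,589.51; balance $3,219.64
Installment 4: opening $3,219.64; interest $78.00 → $3,297.64; payment $1,554.51; balance $1,743.13
Installment 5: opening $1,743.13; interest $42.00 → $1,785.13; payment $1,518.51; balance $266.62
Installment 6: opening $266.62; interest $7.00 → $273.62; payment $273.62; balance $0.00
Total interest: $184.00 + $149.00 + $113.00 + $78.00 + $42.00 + $7.00 = $573.00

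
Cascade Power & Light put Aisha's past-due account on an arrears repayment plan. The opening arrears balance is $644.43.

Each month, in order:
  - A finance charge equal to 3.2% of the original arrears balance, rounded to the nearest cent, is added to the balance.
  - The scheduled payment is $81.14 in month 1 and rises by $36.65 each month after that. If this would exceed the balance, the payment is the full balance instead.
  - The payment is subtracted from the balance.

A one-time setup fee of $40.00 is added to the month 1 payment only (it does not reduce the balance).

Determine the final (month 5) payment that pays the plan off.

$203.07

# | Opening | Interest | Payment | Fee | End bal
1 | $644.43 | $20.62 | $81.14 | $40.00 | $583.91
2 | $583.91 | $20.62 | $117.79 | — | $486.74
3 | $486.74 | $20.62 | $154.44 | — | $352.92
4 | $352.92 | $20.62 | $191.09 | — | $182.45
5 | $182.45 | $20.62 | $203.07 | — | $0.00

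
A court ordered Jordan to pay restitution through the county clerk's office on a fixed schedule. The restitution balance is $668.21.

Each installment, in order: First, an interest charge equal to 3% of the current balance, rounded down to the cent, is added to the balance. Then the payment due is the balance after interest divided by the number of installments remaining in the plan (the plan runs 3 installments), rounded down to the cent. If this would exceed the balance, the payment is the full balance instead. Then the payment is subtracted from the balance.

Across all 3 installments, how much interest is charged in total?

$40.88

# | Opening | Interest | Payment | End bal
1 | $668.21 | $20.04 | $229.41 | $458.84
2 | $458.84 | $13.76 | $236.30 | $236.30
3 | $236.30 | $7.08 | $243.38 | $0.00
Total interest: $20.04 + $13.76 + $7.08 = $40.88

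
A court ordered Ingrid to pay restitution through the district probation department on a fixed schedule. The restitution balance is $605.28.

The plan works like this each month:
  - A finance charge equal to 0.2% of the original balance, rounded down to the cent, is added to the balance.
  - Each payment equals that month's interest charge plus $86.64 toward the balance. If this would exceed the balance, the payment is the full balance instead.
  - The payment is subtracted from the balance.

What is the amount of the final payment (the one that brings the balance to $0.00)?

$86.65

Month 1: $605.28 +$1.21 interest = $606.49; pay $87.85 → $518.64
Month 2: $518.64 +$1.21 interest = $519.85; pay $87.85 → $432.00
Month 3: $432.00 +$1.21 interest = $433.21; pay $87.85 → $345.36
Month 4: $345.36 +$1.21 interest = $346.57; pay $87.85 → $258.72
Month 5: $258.72 +$1.21 interest = $259.93; pay $87.85 → $172.08
Month 6: $172.08 +$1.21 interest = $173.29; pay $87.85 → $85.44
Month 7: $85.44 +$1.21 interest = $86.65; pay $86.65 → $0.00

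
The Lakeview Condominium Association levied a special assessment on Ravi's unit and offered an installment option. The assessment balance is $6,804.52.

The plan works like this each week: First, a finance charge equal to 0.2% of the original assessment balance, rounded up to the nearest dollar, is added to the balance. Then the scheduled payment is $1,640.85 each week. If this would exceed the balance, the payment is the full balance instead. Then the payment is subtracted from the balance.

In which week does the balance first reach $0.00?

5

Week 1: $6,804.52 +$14.00 interest = $6,818.52; pay $1,640.85 → $5,177.67
Week 2: $5,177.67 +$14.00 interest = $5,191.67; pay $1,640.85 → $3,550.82
Week 3: $3,550.82 +$14.00 interest = $3,564.82; pay $1,640.85 → $1,923.97
Week 4: $1,923.97 +$14.00 interest = $1,937.97; pay $1,640.85 → $297.12
Week 5: $297.12 +$14.00 interest = $311.12; pay $311.12 → $0.00
Balance reaches $0.00 in week 5.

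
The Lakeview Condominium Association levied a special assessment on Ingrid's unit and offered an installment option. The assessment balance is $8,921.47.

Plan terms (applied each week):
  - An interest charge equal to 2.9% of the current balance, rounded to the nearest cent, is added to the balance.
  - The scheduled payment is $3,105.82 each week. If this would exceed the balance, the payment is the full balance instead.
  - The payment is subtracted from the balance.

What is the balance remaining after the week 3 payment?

# | Opening | Interest | Payment | End bal
1 | $8,921.47 | $258.72 | $3,105.82 | $6,074.37
2 | $6,074.37 | $176.16 | $3,105.82 | $3,144.71
3 | $3,144.71 | $91.20 | $3,105.82 | $130.09

$130.09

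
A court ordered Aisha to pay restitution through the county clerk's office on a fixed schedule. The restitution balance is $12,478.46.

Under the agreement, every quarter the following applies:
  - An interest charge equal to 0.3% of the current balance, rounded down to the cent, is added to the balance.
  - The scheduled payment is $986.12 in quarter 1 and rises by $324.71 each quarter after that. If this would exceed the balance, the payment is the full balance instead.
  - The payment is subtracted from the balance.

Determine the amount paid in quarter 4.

# | Opening | Interest | Payment | End bal
1 | $12,478.46 | $37.43 | $986.12 | $11,529.77
2 | $11,529.77 | $34.58 | $1,310.83 | $10,253.52
3 | $10,253.52 | $30.76 | $1,635.54 | $8,648.74
4 | $8,648.74 | $25.94 | $1,960.25 | $6,714.43

$1,960.25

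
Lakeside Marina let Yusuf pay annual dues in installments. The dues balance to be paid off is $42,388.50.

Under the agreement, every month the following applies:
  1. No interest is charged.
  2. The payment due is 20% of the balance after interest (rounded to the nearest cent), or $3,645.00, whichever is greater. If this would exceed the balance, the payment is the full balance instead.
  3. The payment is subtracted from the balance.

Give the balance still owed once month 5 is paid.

$13,717.33

# | Opening | Payment | End bal
1 | $42,388.50 | $8,477.70 | $33,910.80
2 | $33,910.80 | $6,782.16 | $27,128.64
3 | $27,128.64 | $5,425.73 | $21,702.91
4 | $21,702.91 | $4,340.58 | $17,362.33
5 | $17,362.33 | $3,645.00 | $13,717.33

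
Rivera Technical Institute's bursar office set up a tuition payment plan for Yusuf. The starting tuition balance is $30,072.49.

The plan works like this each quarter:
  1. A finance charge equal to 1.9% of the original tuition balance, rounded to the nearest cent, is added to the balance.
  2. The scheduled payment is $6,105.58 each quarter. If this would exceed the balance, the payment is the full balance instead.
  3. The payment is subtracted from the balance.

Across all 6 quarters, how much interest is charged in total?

Quarter 1: $30,072.49 +$571.38 interest = $30,643.87; pay $6,105.58 → $24,538.29
Quarter 2: $24,538.29 +$571.38 interest = $25,109.67; pay $6,105.58 → $19,004.09
Quarter 3: $19,004.09 +$571.38 interest = $19,575.47; pay $6,105.58 → $13,469.89
Quarter 4: $13,469.89 +$571.38 interest = $14,041.27; pay $6,105.58 → $7,935.69
Quarter 5: $7,935.69 +$571.38 interest = $8,507.07; pay $6,105.58 → $2,401.49
Quarter 6: $2,401.49 +$571.38 interest = $2,972.87; pay $2,972.87 → $0.00
Total interest: $571.38 + $571.38 + $571.38 + $571.38 + $571.38 + $571.38 = $3,428.28

$3,428.28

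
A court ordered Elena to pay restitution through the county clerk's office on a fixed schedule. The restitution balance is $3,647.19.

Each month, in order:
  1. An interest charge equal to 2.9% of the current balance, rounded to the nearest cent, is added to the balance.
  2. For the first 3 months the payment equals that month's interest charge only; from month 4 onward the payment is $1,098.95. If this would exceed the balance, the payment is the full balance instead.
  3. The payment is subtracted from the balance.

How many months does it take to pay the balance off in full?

# | Opening | Interest | Payment | End bal
1 | $3,647.19 | $105.77 | $105.77 | $3,647.19
2 | $3,647.19 | $105.77 | $105.77 | $3,647.19
3 | $3,647.19 | $105.77 | $105.77 | $3,647.19
4 | $3,647.19 | $105.77 | $1,098.95 | $2,654.01
5 | $2,654.01 | $76.97 | $1,098.95 | $1,632.03
6 | $1,632.03 | $47.33 | $1,098.95 | $580.41
7 | $580.41 | $16.83 | $597.24 | $0.00
Balance reaches $0.00 in month 7.

7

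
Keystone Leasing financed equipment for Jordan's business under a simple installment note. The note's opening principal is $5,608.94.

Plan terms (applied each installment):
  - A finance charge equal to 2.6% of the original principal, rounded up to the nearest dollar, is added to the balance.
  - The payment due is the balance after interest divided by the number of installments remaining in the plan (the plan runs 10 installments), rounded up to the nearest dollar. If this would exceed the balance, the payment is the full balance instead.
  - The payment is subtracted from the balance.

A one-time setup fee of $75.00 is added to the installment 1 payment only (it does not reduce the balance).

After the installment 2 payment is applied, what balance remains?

$4,732.94

Installment 1: $5,608.94 +$146.00 interest = $5,754.94; pay $576.00 (+ $75.00 fee) → $5,178.94
Installment 2: $5,178.94 +$146.00 interest = $5,324.94; pay $592.00 → $4,732.94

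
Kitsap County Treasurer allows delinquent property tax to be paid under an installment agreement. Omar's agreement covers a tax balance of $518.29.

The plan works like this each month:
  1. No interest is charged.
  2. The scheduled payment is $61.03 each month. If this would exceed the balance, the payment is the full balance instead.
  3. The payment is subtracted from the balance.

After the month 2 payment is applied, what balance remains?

Month 1: opening $518.29; payment $61.03; balance $457.26
Month 2: opening $457.26; payment $61.03; balance $396.23

$396.23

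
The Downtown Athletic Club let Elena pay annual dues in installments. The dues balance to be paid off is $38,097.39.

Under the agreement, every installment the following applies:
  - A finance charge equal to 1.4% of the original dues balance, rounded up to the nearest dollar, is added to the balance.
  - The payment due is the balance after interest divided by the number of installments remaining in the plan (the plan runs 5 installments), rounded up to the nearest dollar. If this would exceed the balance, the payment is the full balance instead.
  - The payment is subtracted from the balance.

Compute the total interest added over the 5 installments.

$2,670.00

Installment 1: opening $38,097.39; interest $534.00 → $38,631.39; payment $7,727.00; balance $30,904.39
Installment 2: opening $30,904.39; interest $534.00 → $31,438.39; payment $7,860.00; balance $23,578.39
Installment 3: opening $23,578.39; interest $534.00 → $24,112.39; payment $8,038.00; balance $16,074.39
Installment 4: opening $16,074.39; interest $534.00 → $16,608.39; payment $8,305.00; balance $8,303.39
Installment 5: opening $8,303.39; interest $534.00 → $8,837.39; payment $8,837.39; balance $0.00
Total interest: $534.00 + $534.00 + $534.00 + $534.00 + $534.00 = $2,670.00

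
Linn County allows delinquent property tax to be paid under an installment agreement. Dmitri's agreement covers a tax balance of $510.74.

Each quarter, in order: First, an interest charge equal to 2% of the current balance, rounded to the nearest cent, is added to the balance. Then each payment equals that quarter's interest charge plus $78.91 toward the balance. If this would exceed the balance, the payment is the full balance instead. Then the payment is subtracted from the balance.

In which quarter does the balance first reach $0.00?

7

# | Opening | Interest | Payment | End bal
1 | $510.74 | $10.21 | $89.12 | $431.83
2 | $431.83 | $8.64 | $87.55 | $352.92
3 | $352.92 | $7.06 | $85.97 | $274.01
4 | $274.01 | $5.48 | $84.39 | $195.10
5 | $195.10 | $3.90 | $82.81 | $116.19
6 | $116.19 | $2.32 | $81.23 | $37.28
7 | $37.28 | $0.75 | $38.03 | $0.00
Balance reaches $0.00 in quarter 7.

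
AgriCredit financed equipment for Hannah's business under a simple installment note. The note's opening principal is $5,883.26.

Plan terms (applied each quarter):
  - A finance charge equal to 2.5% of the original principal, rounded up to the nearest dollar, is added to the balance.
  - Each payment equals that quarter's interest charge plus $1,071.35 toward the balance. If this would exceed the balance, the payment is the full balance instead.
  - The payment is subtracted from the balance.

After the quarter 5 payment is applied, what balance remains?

Quarter 1: $5,883.26 +$148.00 interest = $6,031.26; pay $1,219.35 → $4,811.91
Quarter 2: $4,811.91 +$148.00 interest = $4,959.91; pay $1,219.35 → $3,740.56
Quarter 3: $3,740.56 +$148.00 interest = $3,888.56; pay $1,219.35 → $2,669.21
Quarter 4: $2,669.21 +$148.00 interest = $2,817.21; pay $1,219.35 → $1,597.86
Quarter 5: $1,597.86 +$148.00 interest = $1,745.86; pay $1,219.35 → $526.51

$526.51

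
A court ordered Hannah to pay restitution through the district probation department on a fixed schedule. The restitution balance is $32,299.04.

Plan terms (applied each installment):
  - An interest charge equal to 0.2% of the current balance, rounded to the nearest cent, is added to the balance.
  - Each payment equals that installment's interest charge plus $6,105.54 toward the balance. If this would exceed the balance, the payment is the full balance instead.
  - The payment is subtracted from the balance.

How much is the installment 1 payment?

Installment 1: opening $32,299.04; interest $64.60 → $32,363.64; payment $6,170.14; balance $26,193.50

$6,170.14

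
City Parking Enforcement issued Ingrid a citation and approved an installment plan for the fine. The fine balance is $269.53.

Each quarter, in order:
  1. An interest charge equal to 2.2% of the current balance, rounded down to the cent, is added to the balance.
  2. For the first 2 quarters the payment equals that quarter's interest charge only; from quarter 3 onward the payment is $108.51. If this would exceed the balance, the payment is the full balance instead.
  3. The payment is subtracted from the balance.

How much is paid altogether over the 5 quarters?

Quarter 1: $269.53 +$5.92 interest = $275.45; pay $5.92 → $269.53
Quarter 2: $269.53 +$5.92 interest = $275.45; pay $5.92 → $269.53
Quarter 3: $269.53 +$5.92 interest = $275.45; pay $108.51 → $166.94
Quarter 4: $166.94 +$3.67 interest = $170.61; pay $108.51 → $62.10
Quarter 5: $62.10 +$1.36 interest = $63.46; pay $63.46 → $0.00
Total paid: $292.32

$292.32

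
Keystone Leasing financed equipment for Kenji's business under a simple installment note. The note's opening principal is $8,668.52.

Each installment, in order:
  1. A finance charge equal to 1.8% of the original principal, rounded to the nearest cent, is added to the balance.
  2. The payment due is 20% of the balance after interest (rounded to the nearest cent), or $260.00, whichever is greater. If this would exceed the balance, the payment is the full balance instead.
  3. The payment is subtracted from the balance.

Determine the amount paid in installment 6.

Installment 1: $8,668.52 +$156.03 interest = $8,824.55; pay $1,764.91 → $7,059.64
Installment 2: $7,059.64 +$156.03 interest = $7,215.67; pay $1,443.13 → $5,772.54
Installment 3: $5,772.54 +$156.03 interest = $5,928.57; pay $1,185.71 → $4,742.86
Installment 4: $4,742.86 +$156.03 interest = $4,898.89; pay $979.78 → $3,919.11
Installment 5: $3,919.11 +$156.03 interest = $4,075.14; pay $815.03 → $3,260.11
Installment 6: $3,260.11 +$156.03 interest = $3,416.14; pay $683.23 → $2,732.91

$683.23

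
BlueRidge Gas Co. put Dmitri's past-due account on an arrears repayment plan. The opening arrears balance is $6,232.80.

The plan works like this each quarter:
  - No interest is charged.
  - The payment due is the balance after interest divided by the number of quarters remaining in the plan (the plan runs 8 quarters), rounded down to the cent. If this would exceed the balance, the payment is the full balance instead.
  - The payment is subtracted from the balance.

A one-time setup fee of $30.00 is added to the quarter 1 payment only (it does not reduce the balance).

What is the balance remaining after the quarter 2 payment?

Quarter 1: opening $6,232.80; payment $779.10 (+ $30.00 fee); balance $5,453.70
Quarter 2: opening $5,453.70; payment $779.10; balance $4,674.60

$4,674.60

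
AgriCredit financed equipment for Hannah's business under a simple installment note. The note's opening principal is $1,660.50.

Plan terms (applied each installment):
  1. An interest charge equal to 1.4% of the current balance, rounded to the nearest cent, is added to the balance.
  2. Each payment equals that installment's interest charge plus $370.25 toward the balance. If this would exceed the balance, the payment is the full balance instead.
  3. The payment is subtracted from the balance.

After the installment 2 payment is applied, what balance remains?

$920.00

Installment 1: opening $1,660.50; interest $23.25 → $1,683.75; payment $393.50; balance $1,290.25
Installment 2: opening $1,290.25; interest $18.06 → $1,308.31; payment $388.31; balance $920.00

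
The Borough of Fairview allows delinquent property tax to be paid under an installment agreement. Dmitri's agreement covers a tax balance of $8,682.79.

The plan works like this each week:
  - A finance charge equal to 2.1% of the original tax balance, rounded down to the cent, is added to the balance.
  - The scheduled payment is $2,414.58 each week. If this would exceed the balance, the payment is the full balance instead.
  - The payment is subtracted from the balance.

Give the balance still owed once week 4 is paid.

Week 1: $8,682.79 +$182.33 interest = $8,865.12; pay $2,414.58 → $6,450.54
Week 2: $6,450.54 +$182.33 interest = $6,632.87; pay $2,414.58 → $4,218.29
Week 3: $4,218.29 +$182.33 interest = $4,400.62; pay $2,414.58 → $1,986.04
Week 4: $1,986.04 +$182.33 interest = $2,168.37; pay $2,168.37 → $0.00

$0.00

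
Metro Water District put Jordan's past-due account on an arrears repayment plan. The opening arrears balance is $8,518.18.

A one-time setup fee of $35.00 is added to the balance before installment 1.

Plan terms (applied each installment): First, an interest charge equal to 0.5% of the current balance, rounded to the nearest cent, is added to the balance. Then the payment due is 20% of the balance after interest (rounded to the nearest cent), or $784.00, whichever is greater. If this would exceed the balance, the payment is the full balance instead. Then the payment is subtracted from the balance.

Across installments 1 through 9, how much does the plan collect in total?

# | Opening | Interest | Payment | End bal
1 | $8,553.18 | $42.77 | $1,719.19 | $6,876.76
2 | $6,876.76 | $34.38 | $1,382.23 | $5,528.91
3 | $5,528.91 | $27.64 | $1,111.31 | $4,445.24
4 | $4,445.24 | $22.23 | $893.49 | $3,573.98
5 | $3,573.98 | $17.87 | $784.00 | $2,807.85
6 | $2,807.85 | $14.04 | $784.00 | $2,037.89
7 | $2,037.89 | $10.19 | $784.00 | $1,264.08
8 | $1,264.08 | $6.32 | $784.00 | $486.40
9 | $486.40 | $2.43 | $488.83 | $0.00
Total paid: $8,731.05

$8,731.05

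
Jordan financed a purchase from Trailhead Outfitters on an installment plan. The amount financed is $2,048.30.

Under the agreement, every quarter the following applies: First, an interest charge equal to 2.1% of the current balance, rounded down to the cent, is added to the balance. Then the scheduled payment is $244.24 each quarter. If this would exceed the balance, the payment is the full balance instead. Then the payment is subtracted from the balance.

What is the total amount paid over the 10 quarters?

Quarter 1: $2,048.30 +$43.01 interest = $2,091.31; pay $244.24 → $1,847.07
Quarter 2: $1,847.07 +$38.78 interest = $1,885.85; pay $244.24 → $1,641.61
Quarter 3: $1,641.61 +$34.47 interest = $1,676.08; pay $244.24 → $1,431.84
Quarter 4: $1,431.84 +$30.06 interest = $1,461.90; pay $244.24 → $1,217.66
Quarter 5: $1,217.66 +$25.57 interest = $1,243.23; pay $244.24 → $998.99
Quarter 6: $998.99 +$20.97 interest = $1,019.96; pay $244.24 → $775.72
Quarter 7: $775.72 +$16.29 interest = $792.01; pay $244.24 → $547.77
Quarter 8: $547.77 +$11.50 interest = $559.27; pay $244.24 → $315.03
Quarter 9: $315.03 +$6.61 interest = $321.64; pay $244.24 → $77.40
Quarter 10: $77.40 +$1.62 interest = $79.02; pay $79.02 → $0.00
Total paid: $2,277.18

$2,277.18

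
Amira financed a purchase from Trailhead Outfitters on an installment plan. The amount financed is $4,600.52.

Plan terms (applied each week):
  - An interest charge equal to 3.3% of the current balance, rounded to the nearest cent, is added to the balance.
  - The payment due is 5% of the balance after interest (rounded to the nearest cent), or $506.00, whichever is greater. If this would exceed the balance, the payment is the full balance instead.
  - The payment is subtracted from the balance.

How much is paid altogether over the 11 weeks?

$5,559.63

# | Opening | Interest | Payment | End bal
1 | $4,600.52 | $151.82 | $506.00 | $4,246.34
2 | $4,246.34 | $140.13 | $506.00 | $3,880.47
3 | $3,880.47 | $128.06 | $506.00 | $3,502.53
4 | $3,502.53 | $115.58 | $506.00 | $3,112.11
5 | $3,112.11 | $102.70 | $506.00 | $2,708.81
6 | $2,708.81 | $89.39 | $506.00 | $2,292.20
7 | $2,292.20 | $75.64 | $506.00 | $1,861.84
8 | $1,861.84 | $61.44 | $506.00 | $1,417.28
9 | $1,417.28 | $46.77 | $506.00 | $958.05
10 | $958.05 | $31.62 | $506.00 | $483.67
11 | $483.67 | $15.96 | $499.63 | $0.00
Total paid: $5,559.63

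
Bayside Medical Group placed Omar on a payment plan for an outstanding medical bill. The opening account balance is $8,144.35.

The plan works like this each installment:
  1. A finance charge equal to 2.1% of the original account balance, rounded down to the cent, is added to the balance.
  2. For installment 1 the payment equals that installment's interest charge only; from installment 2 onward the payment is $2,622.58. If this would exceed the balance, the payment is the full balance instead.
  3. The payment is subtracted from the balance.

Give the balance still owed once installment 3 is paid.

$3,241.25

Installment 1: $8,144.35 +$171.03 interest = $8,315.38; pay $171.03 → $8,144.35
Installment 2: $8,144.35 +$171.03 interest = $8,315.38; pay $2,622.58 → $5,692.80
Installment 3: $5,692.80 +$171.03 interest = $5,863.83; pay $2,622.58 → $3,241.25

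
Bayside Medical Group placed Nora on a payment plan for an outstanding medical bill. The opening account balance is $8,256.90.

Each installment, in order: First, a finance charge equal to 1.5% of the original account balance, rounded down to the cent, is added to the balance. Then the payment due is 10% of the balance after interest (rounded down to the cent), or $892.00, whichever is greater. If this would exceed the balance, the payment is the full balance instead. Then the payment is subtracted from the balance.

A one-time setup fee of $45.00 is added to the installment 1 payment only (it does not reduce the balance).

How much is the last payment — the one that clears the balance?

Installment 1: opening $8,256.90; interest $123.85 → $8,380.75; payment $892.00 (+ $45.00 fee); balance $7,488.75
Installment 2: opening $7,488.75; interest $123.85 → $7,612.60; payment $892.00; balance $6,720.60
Installment 3: opening $6,720.60; interest $123.85 → $6,844.45; payment $892.00; balance $5,952.45
Installment 4: opening $5,952.45; interest $123.85 → $6,076.30; payment $892.00; balance $5,184.30
Installment 5: opening $5,184.30; interest $123.85 → $5,308.15; payment $892.00; balance $4,416.15
Installment 6: opening $4,416.15; interest $123.85 → $4,540.00; payment $892.00; balance $3,648.00
Installment 7: opening $3,648.00; interest $123.85 → $3,771.85; payment $892.00; balance $2,879.85
Installment 8: opening $2,879.85; interest $123.85 → $3,003.70; payment $892.00; balance $2,111.70
Installment 9: opening $2,111.70; interest $123.85 → $2,235.55; payment $892.00; balance $1,343.55
Installment 10: opening $1,343.55; interest $123.85 → $1,467.40; payment $892.00; balance $575.40
Installment 11: opening $575.40; interest $123.85 → $699.25; payment $699.25; balance $0.00

$699.25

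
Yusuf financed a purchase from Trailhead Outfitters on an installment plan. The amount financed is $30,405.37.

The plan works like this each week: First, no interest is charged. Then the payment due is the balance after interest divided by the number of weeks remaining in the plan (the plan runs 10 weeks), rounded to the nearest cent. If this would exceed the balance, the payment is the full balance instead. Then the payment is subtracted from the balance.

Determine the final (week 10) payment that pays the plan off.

$3,040.53

Week 1: opening $30,405.37; payment $3,040.54; balance $27,364.83
Week 2: opening $27,364.83; payment $3,040.54; balance $24,324.29
Week 3: opening $24,324.29; payment $3,040.54; balance $21,283.75
Week 4: opening $21,283.75; payment $3,040.54; balance $18,243.21
Week 5: opening $18,243.21; payment $3,040.54; balance $15,202.67
Week 6: opening $15,202.67; payment $3,040.53; balance $12,162.14
Week 7: opening $12,162.14; payment $3,040.54; balance $9,121.60
Week 8: opening $9,121.60; payment $3,040.53; balance $6,081.07
Week 9: opening $6,081.07; payment $3,040.54; balance $3,040.53
Week 10: opening $3,040.53; payment $3,040.53; balance $0.00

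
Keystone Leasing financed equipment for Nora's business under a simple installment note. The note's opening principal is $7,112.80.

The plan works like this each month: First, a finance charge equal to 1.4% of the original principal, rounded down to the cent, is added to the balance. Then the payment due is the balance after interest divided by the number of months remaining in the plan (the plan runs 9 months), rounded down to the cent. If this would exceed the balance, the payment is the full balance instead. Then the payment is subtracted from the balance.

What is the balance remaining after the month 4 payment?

Month 1: $7,112.80 +$99.57 interest = $7,212.37; pay $801.37 → $6,411.00
Month 2: $6,411.00 +$99.57 interest = $6,510.57; pay $813.82 → $5,696.75
Month 3: $5,696.75 +$99.57 interest = $5,796.32; pay $828.04 → $4,968.28
Month 4: $4,968.28 +$99.57 interest = $5,067.85; pay $844.64 → $4,223.21

$4,223.21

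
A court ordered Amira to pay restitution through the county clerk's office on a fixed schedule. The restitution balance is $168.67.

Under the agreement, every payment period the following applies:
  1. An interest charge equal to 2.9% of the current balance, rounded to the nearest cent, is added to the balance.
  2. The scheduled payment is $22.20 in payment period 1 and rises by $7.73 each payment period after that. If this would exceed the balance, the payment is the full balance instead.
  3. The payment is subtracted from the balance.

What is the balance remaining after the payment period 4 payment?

$49.08

Payment period 1: $168.67 +$4.89 interest = $173.56; pay $22.20 → $151.36
Payment period 2: $151.36 +$4.39 interest = $155.75; pay $29.93 → $125.82
Payment period 3: $125.82 +$3.65 interest = $129.47; pay $37.66 → $91.81
Payment period 4: $91.81 +$2.66 interest = $94.47; pay $45.39 → $49.08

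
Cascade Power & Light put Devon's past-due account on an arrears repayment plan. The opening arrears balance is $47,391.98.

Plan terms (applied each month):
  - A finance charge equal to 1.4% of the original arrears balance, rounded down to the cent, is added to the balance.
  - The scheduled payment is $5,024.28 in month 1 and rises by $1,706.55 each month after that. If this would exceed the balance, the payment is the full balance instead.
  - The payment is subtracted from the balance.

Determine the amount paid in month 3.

$8,437.38

Month 1: $47,391.98 +$663.48 interest = $48,055.46; pay $5,024.28 → $43,031.18
Month 2: $43,031.18 +$663.48 interest = $43,694.66; pay $6,730.83 → $36,963.83
Month 3: $36,963.83 +$663.48 interest = $37,627.31; pay $8,437.38 → $29,189.93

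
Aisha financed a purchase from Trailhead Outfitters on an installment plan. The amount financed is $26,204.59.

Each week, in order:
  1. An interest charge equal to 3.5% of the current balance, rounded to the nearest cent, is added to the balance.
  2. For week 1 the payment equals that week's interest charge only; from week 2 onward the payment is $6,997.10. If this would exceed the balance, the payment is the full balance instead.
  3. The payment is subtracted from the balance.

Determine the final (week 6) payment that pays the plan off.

$598.22

Week 1: opening $26,204.59; interest $917.16 → $27,121.75; payment $917.16; balance $26,204.59
Week 2: opening $26,204.59; interest $917.16 → $27,121.75; payment $6,997.10; balance $20,124.65
Week 3: opening $20,124.65; interest $704.36 → $20,829.01; payment $6,997.10; balance $13,831.91
Week 4: opening $13,831.91; interest $484.12 → $14,316.03; payment $6,997.10; balance $7,318.93
Week 5: opening $7,318.93; interest $256.16 → $7,575.09; payment $6,997.10; balance $577.99
Week 6: opening $577.99; interest $20.23 → $598.22; payment $598.22; balance $0.00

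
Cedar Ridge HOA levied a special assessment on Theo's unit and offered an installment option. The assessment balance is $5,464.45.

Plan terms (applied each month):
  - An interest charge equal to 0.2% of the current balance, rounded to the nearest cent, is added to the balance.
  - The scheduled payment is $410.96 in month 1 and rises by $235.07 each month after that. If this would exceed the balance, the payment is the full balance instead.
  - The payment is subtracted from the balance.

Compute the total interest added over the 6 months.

Month 1: opening $5,464.45; interest $10.93 → $5,475.38; payment $410.96; balance $5,064.42
Month 2: opening $5,064.42; interest $10.13 → $5,074.55; payment $646.03; balance $4,428.52
Month 3: opening $4,428.52; interest $8.86 → $4,437.38; payment $881.10; balance $3,556.28
Month 4: opening $3,556.28; interest $7.11 → $3,563.39; payment $1,116.17; balance $2,447.22
Month 5: opening $2,447.22; interest $4.89 → $2,452.11; payment $1,351.24; balance $1,100.87
Month 6: opening $1,100.87; interest $2.20 → $1,103.07; payment $1,103.07; balance $0.00
Total interest: $10.93 + $10.13 + $8.86 + $7.11 + $4.89 + $2.20 = $44.12

$44.12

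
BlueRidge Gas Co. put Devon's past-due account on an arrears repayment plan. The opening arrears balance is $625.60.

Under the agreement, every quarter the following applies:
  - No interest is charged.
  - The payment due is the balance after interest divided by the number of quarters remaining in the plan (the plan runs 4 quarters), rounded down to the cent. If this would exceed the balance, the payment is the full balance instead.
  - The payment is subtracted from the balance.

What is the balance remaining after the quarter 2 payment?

Quarter 1: opening $625.60; payment $156.40; balance $469.20
Quarter 2: opening $469.20; payment $156.40; balance $312.80

$312.80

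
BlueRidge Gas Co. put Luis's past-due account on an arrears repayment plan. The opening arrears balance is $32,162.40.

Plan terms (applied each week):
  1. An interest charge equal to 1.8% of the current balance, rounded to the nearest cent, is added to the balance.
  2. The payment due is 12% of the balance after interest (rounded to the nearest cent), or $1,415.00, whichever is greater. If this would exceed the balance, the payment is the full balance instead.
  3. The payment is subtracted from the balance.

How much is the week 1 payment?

$3,928.96

Week 1: $32,162.40 +$578.92 interest = $32,741.32; pay $3,928.96 → $28,812.36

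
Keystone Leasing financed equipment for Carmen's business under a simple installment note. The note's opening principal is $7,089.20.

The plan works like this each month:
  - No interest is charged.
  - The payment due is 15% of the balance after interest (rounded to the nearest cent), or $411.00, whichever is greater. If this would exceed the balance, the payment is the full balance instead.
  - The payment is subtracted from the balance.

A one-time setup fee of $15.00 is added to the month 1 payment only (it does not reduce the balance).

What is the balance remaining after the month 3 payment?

Month 1: opening $7,089.20; payment $1,063.38 (+ $15.00 fee); balance $6,025.82
Month 2: opening $6,025.82; payment $903.87; balance $5,121.95
Month 3: opening $5,121.95; payment $768.29; balance $4,353.66

$4,353.66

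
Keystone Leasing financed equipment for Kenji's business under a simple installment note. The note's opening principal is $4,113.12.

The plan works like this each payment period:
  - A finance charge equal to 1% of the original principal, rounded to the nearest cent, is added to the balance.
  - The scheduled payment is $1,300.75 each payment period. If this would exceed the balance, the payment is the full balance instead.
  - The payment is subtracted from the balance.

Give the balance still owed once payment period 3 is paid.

Payment period 1: $4,113.12 +$41.13 interest = $4,154.25; pay $1,300.75 → $2,853.50
Payment period 2: $2,853.50 +$41.13 interest = $2,894.63; pay $1,300.75 → $1,593.88
Payment period 3: $1,593.88 +$41.13 interest = $1,635.01; pay $1,300.75 → $334.26

$334.26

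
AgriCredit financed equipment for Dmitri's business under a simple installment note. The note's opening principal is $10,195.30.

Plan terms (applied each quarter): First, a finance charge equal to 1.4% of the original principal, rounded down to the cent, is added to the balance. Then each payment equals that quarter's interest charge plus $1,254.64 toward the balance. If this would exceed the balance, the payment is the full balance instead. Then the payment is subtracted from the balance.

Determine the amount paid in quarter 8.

Quarter 1: opening $10,195.30; interest $142.73 → $10,338.03; payment $1,397.37; balance $8,940.66
Quarter 2: opening $8,940.66; interest $142.73 → $9,083.39; payment $1,397.37; balance $7,686.02
Quarter 3: opening $7,686.02; interest $142.73 → $7,828.75; payment $1,397.37; balance $6,431.38
Quarter 4: opening $6,431.38; interest $142.73 → $6,574.11; payment $1,397.37; balance $5,176.74
Quarter 5: opening $5,176.74; interest $142.73 → $5,319.47; payment $1,397.37; balance $3,922.10
Quarter 6: opening $3,922.10; interest $142.73 → $4,064.83; payment $1,397.37; balance $2,667.46
Quarter 7: opening $2,667.46; interest $142.73 → $2,810.19; payment $1,397.37; balance $1,412.82
Quarter 8: opening $1,412.82; interest $142.73 → $1,555.55; payment $1,397.37; balance $158.18

$1,397.37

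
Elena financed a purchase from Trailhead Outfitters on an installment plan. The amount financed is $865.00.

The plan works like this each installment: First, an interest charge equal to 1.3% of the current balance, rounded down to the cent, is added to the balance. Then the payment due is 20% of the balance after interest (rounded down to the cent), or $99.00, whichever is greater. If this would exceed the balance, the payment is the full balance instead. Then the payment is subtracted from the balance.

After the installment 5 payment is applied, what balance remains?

Installment 1: $865.00 +$11.24 interest = $876.24; pay $175.24 → $701.00
Installment 2: $701.00 +$9.11 interest = $710.11; pay $142.02 → $568.09
Installment 3: $568.09 +$7.38 interest = $575.47; pay $115.09 → $460.38
Installment 4: $460.38 +$5.98 interest = $466.36; pay $99.00 → $367.36
Installment 5: $367.36 +$4.77 interest = $372.13; pay $99.00 → $273.13

$273.13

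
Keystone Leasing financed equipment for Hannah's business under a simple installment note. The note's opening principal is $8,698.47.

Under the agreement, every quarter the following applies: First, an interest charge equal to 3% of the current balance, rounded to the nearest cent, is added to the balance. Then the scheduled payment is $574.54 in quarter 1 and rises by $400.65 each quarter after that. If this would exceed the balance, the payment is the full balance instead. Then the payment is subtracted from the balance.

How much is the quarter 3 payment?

$1,375.84

Quarter 1: $8,698.47 +$260.95 interest = $8,959.42; pay $574.54 → $8,384.88
Quarter 2: $8,384.88 +$251.55 interest = $8,636.43; pay $975.19 → $7,661.24
Quarter 3: $7,661.24 +$229.84 interest = $7,891.08; pay $1,375.84 → $6,515.24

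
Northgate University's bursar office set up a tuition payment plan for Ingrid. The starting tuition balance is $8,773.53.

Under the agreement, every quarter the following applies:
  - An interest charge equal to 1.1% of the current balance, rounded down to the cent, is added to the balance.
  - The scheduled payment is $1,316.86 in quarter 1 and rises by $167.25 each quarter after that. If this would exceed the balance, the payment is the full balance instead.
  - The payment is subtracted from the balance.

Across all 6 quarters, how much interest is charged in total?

Quarter 1: $8,773.53 +$96.50 interest = $8,870.03; pay $1,316.86 → $7,553.17
Quarter 2: $7,553.17 +$83.08 interest = $7,636.25; pay $1,484.11 → $6,152.14
Quarter 3: $6,152.14 +$67.67 interest = $6,219.81; pay $1,651.36 → $4,568.45
Quarter 4: $4,568.45 +$50.25 interest = $4,618.70; pay $1,818.61 → $2,800.09
Quarter 5: $2,800.09 +$30.80 interest = $2,830.89; pay $1,985.86 → $845.03
Quarter 6: $845.03 +$9.29 interest = $854.32; pay $854.32 → $0.00
Total interest: $96.50 + $83.08 + $67.67 + $50.25 + $30.80 + $9.29 = $337.59

$337.59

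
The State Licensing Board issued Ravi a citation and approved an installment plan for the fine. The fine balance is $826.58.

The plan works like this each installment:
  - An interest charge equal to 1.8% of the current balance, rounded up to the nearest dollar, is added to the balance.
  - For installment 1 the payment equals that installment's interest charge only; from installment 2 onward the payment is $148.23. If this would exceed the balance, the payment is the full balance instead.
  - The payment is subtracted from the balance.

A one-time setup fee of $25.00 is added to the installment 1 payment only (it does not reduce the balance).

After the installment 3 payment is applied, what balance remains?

$558.12

Installment 1: opening $826.58; interest $15.00 → $841.58; payment $15.00 (+ $25.00 fee); balance $826.58
Installment 2: opening $826.58; interest $15.00 → $841.58; payment $148.23; balance $693.35
Installment 3: opening $693.35; interest $13.00 → $706.35; payment $148.23; balance $558.12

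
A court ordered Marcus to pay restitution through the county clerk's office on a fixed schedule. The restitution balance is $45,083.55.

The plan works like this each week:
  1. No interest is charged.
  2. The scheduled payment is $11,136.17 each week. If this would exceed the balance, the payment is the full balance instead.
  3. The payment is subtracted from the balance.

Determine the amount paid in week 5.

$538.87

Week 1: opening $45,083.55; payment $11,136.17; balance $33,947.38
Week 2: opening $33,947.38; payment $11,136.17; balance $22,811.21
Week 3: opening $22,811.21; payment $11,136.17; balance $11,675.04
Week 4: opening $11,675.04; payment $11,136.17; balance $538.87
Week 5: opening $538.87; payment $538.87; balance $0.00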